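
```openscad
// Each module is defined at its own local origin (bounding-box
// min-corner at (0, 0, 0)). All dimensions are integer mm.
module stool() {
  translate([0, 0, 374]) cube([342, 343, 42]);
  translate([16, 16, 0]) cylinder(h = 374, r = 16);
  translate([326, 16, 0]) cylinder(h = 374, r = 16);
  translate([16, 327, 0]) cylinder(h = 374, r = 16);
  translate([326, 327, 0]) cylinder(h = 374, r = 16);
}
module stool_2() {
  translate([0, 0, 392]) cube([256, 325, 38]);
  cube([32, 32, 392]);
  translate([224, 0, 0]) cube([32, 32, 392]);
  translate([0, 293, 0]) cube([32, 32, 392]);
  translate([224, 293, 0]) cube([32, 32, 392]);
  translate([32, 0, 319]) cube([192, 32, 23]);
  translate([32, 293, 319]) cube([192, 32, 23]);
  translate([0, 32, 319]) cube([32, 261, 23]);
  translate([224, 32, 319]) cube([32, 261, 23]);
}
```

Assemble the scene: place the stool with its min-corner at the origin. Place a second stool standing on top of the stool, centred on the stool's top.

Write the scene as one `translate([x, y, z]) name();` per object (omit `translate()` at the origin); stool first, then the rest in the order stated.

stool();
translate([43, 9, 416]) stool_2();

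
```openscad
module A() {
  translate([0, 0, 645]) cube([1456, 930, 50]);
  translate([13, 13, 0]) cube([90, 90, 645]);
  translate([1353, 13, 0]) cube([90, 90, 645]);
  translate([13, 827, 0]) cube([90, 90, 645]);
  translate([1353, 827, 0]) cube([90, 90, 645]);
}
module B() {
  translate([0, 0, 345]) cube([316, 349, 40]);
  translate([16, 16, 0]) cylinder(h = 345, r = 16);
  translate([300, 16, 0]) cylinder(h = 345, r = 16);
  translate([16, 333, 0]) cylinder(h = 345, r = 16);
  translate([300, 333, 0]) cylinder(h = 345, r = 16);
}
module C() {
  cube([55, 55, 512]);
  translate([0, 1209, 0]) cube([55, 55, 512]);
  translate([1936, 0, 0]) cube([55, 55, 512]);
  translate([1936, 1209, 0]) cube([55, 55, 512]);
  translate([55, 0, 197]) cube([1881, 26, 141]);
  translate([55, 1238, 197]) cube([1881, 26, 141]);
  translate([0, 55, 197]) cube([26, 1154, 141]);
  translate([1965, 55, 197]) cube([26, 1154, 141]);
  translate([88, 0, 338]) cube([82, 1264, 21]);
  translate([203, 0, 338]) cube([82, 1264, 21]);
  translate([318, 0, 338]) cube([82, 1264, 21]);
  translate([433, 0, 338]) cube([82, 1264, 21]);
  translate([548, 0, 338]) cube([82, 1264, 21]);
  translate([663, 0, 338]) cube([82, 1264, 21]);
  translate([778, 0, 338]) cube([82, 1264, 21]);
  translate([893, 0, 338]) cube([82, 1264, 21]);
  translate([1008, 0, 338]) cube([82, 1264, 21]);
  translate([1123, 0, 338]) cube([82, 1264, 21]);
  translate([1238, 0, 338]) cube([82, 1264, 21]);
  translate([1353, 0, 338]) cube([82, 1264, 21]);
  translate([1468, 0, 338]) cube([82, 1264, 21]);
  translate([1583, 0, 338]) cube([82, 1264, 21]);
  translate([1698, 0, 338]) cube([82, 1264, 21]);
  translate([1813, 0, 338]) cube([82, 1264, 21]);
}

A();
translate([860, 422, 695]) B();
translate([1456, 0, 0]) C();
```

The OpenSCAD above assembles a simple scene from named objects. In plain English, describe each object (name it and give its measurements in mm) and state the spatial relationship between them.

A is a rectangular dining table. The top is 1456×930×50 mm with its upper surface at z = 695 mm. It stands on four 90×90 mm square legs, each inset 13 mm from the nearest pair of top edges, running from the floor to the underside of the top.

B is a four-legged stool. The seat is 316×349 mm, 40 mm thick, top at z = 385 mm. It stands on four round legs, each 32 mm in diameter, from z = 0 to the seat underside, each leg's axis is inset half a diameter from the nearest pair of seat edges (so the leg's bounding box is flush with the corner).

C is a bed frame 1991 mm long (x) by 1264 mm wide (y). Four 55×55 mm corner posts, 512 mm tall, at the corners of the footprint. Four rails of 26 mm thickness and 141 mm height run between adjacent posts with their undersides at z = 197 mm, their outer faces flush with the outside of the frame (the two x-running rails run between the posts' inner faces; the two y-running rails run between the posts' inner faces). 16 slats, each 82 mm wide (x) and 21 mm thick, lie across the top of the two x-running rails, running the full 1264 mm width of the frame in y; the slats are evenly spaced along x between the inner faces of the end posts with equal gaps (rounded down to the nearest mm) at the −x end and between each pair — any rounding remainder accumulates at the +x end.

The stool is on top of the table. The bed frame is against the table's +x side, with their −y faces flush.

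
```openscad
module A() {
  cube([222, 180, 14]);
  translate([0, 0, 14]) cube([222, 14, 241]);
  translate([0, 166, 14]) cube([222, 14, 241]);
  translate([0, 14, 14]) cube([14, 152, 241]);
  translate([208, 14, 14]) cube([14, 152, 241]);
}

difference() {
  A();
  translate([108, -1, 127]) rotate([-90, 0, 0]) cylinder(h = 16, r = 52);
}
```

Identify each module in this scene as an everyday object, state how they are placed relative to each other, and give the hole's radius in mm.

The subtracted cylinder has r = 52 mm.

A is an open box. The open box has a circular hole through its front wall. The hole's radius is 52 mm.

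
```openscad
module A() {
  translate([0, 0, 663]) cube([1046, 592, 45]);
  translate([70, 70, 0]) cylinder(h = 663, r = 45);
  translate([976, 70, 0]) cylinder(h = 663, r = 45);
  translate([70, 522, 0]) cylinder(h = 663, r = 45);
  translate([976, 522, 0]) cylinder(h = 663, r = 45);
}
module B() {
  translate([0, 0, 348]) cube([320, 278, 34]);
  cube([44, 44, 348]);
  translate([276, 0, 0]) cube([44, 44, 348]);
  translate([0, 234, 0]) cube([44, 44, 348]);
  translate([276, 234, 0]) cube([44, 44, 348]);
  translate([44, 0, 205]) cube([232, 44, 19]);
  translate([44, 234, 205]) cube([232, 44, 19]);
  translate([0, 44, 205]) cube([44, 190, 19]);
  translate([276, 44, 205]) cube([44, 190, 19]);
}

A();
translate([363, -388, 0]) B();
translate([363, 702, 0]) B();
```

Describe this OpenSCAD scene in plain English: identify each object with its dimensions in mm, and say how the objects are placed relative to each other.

A is a table with a 1046×592 mm rectangular top, 45 mm thick, top surface at z = 708 mm, supported by four round legs of 90 mm diameter, each leg's bounding box inset 25 mm from the nearest pair of top edges, running from the floor.

B is a four-legged stool. The seat is a 320×278×34 mm slab whose top surface is at z = 382 mm; four square legs, each 44×44 mm in cross-section, run from the floor (z = 0) to the underside of the seat, each flush with a corner of the seat. Four stretchers, 44 mm wide and 19 mm tall, connect adjacent legs with their undersides at z = 205 mm, each running between the inner faces of the legs it joins and aligned with the legs' outer faces on the other axis.

Two stools sit around the table at the −y, +y sides.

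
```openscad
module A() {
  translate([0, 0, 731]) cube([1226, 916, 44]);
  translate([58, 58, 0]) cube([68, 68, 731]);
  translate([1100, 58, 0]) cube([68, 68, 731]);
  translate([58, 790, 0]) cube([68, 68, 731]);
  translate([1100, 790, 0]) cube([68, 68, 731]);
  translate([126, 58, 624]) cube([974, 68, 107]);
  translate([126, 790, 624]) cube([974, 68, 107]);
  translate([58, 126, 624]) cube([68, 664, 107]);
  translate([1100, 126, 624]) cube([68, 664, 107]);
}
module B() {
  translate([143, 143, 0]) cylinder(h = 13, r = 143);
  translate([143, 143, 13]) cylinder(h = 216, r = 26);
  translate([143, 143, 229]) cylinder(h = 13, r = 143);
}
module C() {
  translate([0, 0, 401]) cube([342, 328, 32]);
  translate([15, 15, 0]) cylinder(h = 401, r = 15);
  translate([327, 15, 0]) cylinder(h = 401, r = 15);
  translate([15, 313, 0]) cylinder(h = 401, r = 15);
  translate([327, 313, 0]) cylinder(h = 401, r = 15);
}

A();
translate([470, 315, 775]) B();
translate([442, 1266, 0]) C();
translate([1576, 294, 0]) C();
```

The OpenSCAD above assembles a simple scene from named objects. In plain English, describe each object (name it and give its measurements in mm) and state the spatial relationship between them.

A is a table: top 1226 mm (x) × 916 mm (y), 44 mm thick, upper face at z = 775 mm, on four 68×68 mm square legs, each inset 58 mm from the nearest pair of top edges, running from z = 0 to the bottom of the top. Four apron rails, 68 mm thick and 107 mm tall, run between adjacent legs with their top edges flush with the underside of the top and their outer faces flush with the legs' outer faces.

B is a spool: two coaxial disc flanges of radius 143 mm and thickness 13 mm, joined by a core cylinder of radius 26 mm and height 216 mm. The lower flange rests on z = 0 and the three cylinders share a vertical axis.

C is a four-legged stool. The seat is a 342×328×32 mm slab whose top surface is at z = 433 mm; four round legs, each 30 mm in diameter, run from the floor (z = 0) to the underside of the seat, each leg's axis is inset half a diameter from the nearest pair of seat edges (so the leg's bounding box is flush with the corner).

The spool is on top of the table, centred. Two stools sit around the table at the +y, +x sides.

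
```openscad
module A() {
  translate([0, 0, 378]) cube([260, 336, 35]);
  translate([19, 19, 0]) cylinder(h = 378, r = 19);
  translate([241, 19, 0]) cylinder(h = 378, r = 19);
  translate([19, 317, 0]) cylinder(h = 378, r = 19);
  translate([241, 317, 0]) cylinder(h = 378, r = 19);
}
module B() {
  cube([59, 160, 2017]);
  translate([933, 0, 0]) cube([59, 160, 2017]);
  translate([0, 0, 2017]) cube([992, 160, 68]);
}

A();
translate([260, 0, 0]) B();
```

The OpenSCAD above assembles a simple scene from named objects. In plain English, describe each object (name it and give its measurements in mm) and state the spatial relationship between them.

A is a simple wooden stool: a rectangular seat 260 mm (x) by 336 mm (y), 35 mm thick, top face at z = 413 mm, on four round legs, each 38 mm in diameter. The legs rest on z = 0, each leg's axis is inset half a diameter from the nearest pair of seat edges (so the leg's bounding box is flush with the corner).

B is a door frame. The clear opening is 874 mm wide and 2017 mm high. Two 59 mm wide jambs, 160 mm deep, stand either side of the opening from the floor to the top of the opening. A 68 mm thick head sits across the top of both jambs, spanning the full outside width of the frame.

The door frame is against the stool's +x side, with their −y faces flush.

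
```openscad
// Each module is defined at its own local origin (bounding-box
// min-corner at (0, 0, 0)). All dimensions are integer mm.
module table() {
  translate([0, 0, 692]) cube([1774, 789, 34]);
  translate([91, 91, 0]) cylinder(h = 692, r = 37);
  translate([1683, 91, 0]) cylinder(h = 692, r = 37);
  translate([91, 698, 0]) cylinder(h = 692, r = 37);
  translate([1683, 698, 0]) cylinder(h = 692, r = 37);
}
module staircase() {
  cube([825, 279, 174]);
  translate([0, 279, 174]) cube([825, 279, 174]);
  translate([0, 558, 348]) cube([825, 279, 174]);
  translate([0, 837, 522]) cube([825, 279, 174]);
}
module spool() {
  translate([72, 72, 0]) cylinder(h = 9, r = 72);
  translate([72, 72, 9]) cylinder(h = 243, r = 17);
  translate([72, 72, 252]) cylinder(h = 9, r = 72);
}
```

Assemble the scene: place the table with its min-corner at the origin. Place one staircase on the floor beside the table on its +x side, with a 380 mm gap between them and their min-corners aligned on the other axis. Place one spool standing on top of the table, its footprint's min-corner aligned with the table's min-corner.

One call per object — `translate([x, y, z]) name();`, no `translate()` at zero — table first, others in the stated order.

table();
translate([2154, 0, 0]) staircase();
translate([0, 0, 726]) spool();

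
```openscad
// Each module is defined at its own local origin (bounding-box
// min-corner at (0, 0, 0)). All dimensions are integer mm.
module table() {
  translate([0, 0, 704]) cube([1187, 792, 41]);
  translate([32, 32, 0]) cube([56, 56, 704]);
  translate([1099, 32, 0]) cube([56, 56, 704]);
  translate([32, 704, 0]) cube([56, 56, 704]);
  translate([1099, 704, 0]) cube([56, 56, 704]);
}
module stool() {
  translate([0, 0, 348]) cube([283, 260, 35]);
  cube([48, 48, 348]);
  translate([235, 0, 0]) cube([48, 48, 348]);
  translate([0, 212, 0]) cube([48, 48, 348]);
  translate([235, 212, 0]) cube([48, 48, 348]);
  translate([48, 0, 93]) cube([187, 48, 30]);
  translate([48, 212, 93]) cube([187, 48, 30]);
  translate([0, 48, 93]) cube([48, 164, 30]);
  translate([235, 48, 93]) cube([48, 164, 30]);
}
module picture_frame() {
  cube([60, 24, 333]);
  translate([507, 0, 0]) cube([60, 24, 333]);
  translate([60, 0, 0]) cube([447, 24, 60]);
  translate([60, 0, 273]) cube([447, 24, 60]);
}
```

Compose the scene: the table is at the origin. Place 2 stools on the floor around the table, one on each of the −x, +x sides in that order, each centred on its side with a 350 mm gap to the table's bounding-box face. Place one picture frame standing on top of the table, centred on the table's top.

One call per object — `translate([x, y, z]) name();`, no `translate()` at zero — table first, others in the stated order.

table();
translate([-633, 266, 0]) stool();
translate([1537, 266, 0]) stool();
translate([310, 384, 745]) picture_frame();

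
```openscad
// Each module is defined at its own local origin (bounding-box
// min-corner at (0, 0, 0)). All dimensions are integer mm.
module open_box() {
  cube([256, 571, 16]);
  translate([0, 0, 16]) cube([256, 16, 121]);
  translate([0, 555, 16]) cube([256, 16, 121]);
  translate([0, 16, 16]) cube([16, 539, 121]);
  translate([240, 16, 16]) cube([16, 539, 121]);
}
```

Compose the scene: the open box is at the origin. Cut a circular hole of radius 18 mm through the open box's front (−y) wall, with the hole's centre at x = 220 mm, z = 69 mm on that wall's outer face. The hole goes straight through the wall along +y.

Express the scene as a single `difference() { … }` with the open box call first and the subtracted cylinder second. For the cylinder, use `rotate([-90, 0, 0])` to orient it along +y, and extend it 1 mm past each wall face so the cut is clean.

difference() {
  open_box();
  translate([220, -1, 69]) rotate([-90, 0, 0]) cylinder(h = 18, r = 18);
}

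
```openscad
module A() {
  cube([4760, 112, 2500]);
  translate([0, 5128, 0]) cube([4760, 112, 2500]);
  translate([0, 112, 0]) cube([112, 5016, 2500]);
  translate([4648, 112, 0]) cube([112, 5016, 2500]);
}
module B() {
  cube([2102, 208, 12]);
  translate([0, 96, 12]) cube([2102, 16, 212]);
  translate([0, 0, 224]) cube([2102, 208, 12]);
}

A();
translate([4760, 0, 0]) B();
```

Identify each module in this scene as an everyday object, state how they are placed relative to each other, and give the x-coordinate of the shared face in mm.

The house frame's +x face and the I-beam's −x face are both at x = 4760 mm.

A is a house frame. B is an I-beam. The I-beam is against the house frame's +x side, with their −y faces flush. The x-coordinate of the shared face is 4760 mm.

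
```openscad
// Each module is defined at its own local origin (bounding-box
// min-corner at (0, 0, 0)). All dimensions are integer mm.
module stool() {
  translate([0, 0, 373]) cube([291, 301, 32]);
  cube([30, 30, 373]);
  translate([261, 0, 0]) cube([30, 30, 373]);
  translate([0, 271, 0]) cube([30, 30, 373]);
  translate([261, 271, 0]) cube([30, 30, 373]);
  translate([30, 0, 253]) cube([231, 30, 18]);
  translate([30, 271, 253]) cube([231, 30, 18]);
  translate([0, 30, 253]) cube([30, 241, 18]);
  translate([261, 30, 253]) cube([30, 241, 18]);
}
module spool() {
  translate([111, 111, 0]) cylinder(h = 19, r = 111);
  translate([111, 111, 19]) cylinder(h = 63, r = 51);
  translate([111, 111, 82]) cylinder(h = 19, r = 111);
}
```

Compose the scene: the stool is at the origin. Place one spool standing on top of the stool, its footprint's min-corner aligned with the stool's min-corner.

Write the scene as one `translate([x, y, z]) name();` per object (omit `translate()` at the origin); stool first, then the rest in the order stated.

stool();
translate([0, 0, 405]) spool();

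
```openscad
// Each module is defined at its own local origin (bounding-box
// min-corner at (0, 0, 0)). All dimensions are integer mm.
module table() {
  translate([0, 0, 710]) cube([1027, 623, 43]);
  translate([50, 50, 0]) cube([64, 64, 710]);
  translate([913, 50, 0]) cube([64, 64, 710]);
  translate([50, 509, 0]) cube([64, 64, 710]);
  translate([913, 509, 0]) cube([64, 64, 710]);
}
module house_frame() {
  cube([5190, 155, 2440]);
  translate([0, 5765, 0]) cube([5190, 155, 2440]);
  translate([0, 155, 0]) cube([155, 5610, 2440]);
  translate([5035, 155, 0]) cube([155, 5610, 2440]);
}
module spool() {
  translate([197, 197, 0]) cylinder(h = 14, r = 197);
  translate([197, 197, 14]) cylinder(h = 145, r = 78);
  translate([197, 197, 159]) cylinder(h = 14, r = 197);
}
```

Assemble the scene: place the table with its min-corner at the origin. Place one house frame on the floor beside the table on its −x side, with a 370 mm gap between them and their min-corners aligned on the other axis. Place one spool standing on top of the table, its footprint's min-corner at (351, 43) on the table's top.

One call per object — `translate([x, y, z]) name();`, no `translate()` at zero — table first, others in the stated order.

table();
translate([-5560, 0, 0]) house_frame();
translate([351, 43, 753]) spool();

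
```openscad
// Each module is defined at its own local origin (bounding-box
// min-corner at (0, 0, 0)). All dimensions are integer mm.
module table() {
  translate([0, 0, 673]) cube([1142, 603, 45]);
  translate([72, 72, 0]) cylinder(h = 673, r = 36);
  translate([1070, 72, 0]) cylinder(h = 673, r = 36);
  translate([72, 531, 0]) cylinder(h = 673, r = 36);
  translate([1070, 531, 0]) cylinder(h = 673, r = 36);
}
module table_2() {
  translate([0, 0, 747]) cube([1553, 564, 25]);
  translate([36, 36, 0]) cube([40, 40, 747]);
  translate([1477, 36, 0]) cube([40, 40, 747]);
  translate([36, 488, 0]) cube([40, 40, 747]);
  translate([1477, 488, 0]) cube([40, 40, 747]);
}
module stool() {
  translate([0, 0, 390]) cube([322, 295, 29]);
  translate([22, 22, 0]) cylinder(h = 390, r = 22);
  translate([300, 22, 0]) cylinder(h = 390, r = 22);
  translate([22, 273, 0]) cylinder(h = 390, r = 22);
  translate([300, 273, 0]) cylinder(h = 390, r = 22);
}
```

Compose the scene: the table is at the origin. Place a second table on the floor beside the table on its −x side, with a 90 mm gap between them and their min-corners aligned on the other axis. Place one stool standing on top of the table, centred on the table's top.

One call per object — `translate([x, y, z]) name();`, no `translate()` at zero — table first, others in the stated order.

table();
translate([-1643, 0, 0]) table_2();
translate([410, 154, 718]) stool();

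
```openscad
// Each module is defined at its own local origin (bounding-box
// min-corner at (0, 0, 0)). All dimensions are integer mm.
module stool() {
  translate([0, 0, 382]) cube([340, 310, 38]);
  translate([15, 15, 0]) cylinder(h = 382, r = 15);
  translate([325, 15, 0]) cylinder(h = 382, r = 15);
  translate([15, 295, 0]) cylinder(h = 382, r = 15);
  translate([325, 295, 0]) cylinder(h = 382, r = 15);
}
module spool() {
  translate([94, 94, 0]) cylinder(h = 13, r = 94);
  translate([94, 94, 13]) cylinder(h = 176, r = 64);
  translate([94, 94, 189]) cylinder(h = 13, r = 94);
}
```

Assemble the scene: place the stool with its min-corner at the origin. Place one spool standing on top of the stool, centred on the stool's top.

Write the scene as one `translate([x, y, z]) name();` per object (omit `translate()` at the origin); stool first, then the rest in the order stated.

stool();
translate([76, 61, 420]) spool();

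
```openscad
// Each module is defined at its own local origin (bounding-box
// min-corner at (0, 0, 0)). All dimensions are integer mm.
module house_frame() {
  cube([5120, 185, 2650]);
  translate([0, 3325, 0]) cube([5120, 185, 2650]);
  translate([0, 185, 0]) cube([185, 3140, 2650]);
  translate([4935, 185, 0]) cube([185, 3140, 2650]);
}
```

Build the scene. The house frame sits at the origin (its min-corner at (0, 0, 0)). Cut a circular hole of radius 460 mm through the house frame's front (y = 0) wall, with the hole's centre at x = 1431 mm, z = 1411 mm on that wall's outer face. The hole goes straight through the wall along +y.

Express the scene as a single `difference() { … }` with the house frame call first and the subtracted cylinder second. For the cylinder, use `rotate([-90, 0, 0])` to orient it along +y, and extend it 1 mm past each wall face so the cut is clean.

difference() {
  house_frame();
  translate([1431, -1, 1411]) rotate([-90, 0, 0]) cylinder(h = 187, r = 460);
}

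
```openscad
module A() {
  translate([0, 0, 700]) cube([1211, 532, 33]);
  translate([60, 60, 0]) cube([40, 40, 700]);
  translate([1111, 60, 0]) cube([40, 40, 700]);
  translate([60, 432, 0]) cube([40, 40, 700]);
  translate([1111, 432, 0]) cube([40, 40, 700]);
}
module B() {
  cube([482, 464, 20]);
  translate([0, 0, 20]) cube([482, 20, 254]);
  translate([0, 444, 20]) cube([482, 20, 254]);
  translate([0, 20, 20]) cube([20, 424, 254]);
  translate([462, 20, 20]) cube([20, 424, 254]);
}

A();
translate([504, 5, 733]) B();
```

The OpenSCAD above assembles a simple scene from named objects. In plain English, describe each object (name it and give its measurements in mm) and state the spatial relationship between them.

A is a table: top 1211 mm (x) × 532 mm (y), 33 mm thick, upper face at z = 733 mm, on four 40×40 mm square legs, each inset 60 mm from the nearest pair of top edges, running from z = 0 to the bottom of the top.

B is an open storage box with external size 482×464×274 mm and wall thickness 20 mm (the base is also 20 mm thick). The base covers the whole footprint; the four walls stand on the base, with the y-facing walls full-width and the x-facing walls fitting between their inner faces.

The open box is on top of the table.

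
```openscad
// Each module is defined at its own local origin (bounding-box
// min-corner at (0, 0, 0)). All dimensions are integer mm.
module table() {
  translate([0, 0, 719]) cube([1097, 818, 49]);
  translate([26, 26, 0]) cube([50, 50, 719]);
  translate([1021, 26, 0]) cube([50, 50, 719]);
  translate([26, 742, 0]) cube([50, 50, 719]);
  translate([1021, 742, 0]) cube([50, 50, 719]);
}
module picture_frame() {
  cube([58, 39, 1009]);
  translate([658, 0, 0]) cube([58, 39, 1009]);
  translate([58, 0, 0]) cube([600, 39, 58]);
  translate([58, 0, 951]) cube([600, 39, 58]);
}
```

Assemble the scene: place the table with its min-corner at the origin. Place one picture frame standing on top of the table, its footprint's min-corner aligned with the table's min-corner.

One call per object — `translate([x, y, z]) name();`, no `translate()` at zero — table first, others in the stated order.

table();
translate([0, 0, 768]) picture_frame();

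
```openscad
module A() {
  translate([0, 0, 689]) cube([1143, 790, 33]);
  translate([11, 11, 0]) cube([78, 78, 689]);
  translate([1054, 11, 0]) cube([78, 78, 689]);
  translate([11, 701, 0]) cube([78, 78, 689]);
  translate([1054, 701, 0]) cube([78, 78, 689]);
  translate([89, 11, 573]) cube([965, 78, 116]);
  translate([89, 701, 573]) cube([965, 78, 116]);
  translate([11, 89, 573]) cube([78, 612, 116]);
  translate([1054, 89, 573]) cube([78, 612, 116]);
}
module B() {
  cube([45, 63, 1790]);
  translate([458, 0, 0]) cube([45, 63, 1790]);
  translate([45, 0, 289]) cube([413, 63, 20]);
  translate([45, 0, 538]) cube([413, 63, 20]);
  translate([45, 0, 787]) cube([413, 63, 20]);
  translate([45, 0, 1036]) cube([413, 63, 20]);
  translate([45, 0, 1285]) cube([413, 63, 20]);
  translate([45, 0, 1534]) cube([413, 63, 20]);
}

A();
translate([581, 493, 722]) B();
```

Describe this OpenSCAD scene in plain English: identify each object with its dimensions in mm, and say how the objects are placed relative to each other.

A is a table: top 1143 mm (x) × 790 mm (y), 33 mm thick, upper face at z = 722 mm, on four 78×78 mm square legs, each inset 11 mm from the nearest pair of top edges, running from z = 0 to the bottom of the top. Four apron rails, 78 mm thick and 116 mm tall, run between adjacent legs with their top edges flush with the underside of the top and their outer faces flush with the legs' outer faces.

B is a straight ladder. Two 45×63 mm vertical rails, 1790 mm tall, stand 503 mm apart (outside-to-outside) with their front faces coplanar on the −y side. 6 rungs, each 63 mm deep and 20 mm tall, span between the inner faces of the rails, front faces flush with the rails. The lowest rung's underside is at z = 289 mm and rungs are spaced 249 mm apart (underside to underside).

The ladder is on top of the table.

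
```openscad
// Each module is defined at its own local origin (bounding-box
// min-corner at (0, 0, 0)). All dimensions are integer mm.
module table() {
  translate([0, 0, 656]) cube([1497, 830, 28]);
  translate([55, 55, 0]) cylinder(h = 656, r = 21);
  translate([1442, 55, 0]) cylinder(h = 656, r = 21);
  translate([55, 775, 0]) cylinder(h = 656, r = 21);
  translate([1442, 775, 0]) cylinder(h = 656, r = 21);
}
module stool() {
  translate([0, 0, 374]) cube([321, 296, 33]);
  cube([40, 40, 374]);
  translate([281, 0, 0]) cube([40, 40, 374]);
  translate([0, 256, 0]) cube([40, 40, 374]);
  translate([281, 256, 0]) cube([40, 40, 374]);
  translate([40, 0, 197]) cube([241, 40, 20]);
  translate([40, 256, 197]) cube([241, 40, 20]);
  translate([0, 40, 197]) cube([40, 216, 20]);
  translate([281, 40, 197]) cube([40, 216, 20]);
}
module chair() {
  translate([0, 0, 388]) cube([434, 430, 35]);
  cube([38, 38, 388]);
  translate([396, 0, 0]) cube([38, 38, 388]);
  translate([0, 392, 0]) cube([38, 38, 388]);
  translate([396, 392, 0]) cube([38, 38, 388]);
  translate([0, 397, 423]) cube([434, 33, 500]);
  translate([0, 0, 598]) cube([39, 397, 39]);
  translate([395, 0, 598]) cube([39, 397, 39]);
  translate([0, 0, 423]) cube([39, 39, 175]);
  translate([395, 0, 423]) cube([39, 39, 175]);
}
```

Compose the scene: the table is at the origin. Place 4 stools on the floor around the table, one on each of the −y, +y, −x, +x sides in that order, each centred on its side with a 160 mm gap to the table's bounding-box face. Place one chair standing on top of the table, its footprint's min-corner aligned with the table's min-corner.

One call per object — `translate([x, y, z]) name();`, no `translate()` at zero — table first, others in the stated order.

table();
translate([588, -456, 0]) stool();
translate([588, 990, 0]) stool();
translate([-481, 267, 0]) stool();
translate([1657, 267, 0]) stool();
translate([0, 0, 684]) chair();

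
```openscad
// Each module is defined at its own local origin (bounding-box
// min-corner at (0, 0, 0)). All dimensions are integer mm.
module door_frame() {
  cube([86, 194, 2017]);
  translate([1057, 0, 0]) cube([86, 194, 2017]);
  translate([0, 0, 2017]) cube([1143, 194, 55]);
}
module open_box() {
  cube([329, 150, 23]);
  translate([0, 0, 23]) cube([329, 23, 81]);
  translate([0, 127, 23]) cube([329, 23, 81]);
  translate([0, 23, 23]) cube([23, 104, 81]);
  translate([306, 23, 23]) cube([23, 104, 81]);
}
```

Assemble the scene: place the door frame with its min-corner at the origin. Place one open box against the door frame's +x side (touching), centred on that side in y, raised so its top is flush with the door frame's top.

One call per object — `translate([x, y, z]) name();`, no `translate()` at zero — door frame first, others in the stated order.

door_frame();
translate([1143, 22, 1968]) open_box();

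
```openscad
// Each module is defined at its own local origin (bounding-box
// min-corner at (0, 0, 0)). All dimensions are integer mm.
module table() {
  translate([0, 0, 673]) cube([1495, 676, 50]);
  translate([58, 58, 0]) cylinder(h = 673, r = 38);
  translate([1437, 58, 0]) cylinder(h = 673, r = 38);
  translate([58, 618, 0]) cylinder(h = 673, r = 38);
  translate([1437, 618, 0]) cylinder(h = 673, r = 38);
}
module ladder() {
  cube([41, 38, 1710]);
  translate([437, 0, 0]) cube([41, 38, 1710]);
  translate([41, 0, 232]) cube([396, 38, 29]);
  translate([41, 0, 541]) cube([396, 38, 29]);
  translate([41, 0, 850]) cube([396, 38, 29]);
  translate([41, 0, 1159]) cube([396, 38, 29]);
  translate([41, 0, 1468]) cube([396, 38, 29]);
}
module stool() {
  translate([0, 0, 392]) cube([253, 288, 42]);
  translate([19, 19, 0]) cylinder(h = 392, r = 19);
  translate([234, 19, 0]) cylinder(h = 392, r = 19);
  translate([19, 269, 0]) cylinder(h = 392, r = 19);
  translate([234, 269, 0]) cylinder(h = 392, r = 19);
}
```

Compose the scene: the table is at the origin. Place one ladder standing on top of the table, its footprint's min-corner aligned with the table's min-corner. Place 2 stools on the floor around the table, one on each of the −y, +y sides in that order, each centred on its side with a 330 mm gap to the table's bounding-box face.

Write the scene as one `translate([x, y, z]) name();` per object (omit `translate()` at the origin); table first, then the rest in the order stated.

table();
translate([0, 0, 723]) ladder();
translate([621, -618, 0]) stool();
translate([621, 1006, 0]) stool();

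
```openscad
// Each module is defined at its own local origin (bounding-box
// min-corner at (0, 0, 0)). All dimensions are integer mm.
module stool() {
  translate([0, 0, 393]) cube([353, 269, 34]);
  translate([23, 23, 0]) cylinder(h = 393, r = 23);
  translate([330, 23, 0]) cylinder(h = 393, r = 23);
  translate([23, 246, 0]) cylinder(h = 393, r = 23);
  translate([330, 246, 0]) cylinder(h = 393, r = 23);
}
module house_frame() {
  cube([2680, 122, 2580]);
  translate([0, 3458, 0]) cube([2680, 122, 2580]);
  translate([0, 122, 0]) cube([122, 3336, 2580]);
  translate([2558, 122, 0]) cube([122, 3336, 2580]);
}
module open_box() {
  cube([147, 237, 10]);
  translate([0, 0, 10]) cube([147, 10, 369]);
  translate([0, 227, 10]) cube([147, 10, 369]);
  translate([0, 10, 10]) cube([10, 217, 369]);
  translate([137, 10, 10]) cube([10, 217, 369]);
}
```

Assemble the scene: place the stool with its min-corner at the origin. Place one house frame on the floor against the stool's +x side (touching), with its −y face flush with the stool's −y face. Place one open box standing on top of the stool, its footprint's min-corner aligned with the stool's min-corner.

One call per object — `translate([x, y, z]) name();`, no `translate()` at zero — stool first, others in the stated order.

stool();
translate([353, 0, 0]) house_frame();
translate([0, 0, 427]) open_box();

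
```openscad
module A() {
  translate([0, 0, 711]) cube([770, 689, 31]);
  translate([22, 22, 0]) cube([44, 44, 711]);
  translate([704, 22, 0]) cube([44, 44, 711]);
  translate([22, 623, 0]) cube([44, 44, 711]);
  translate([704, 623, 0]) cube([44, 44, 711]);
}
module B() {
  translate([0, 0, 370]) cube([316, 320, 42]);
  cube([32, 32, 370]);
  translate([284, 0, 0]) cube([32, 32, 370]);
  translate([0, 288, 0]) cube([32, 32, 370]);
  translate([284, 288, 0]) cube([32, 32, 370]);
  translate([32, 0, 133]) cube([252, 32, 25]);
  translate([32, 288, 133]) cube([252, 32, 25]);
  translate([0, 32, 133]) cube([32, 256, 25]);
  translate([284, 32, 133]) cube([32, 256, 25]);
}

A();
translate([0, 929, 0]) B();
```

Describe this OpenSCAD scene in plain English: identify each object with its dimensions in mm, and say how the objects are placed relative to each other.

A is a rectangular dining table. The top is 770×689×31 mm with its upper surface at z = 742 mm. It stands on four 44×44 mm square legs, each inset 22 mm from the nearest pair of top edges, running from the floor to the underside of the top.

B is a simple wooden stool: a rectangular seat 316 mm (x) by 320 mm (y), 42 mm thick, top face at z = 412 mm, on four square legs, each 32×32 mm in cross-section. The legs rest on z = 0, each flush with a corner of the seat. Four stretchers, 32 mm wide and 25 mm tall, connect adjacent legs with their undersides at z = 133 mm, each running between the inner faces of the legs it joins and aligned with the legs' outer faces on the other axis.

The stool is on the floor beside the table on its +y side.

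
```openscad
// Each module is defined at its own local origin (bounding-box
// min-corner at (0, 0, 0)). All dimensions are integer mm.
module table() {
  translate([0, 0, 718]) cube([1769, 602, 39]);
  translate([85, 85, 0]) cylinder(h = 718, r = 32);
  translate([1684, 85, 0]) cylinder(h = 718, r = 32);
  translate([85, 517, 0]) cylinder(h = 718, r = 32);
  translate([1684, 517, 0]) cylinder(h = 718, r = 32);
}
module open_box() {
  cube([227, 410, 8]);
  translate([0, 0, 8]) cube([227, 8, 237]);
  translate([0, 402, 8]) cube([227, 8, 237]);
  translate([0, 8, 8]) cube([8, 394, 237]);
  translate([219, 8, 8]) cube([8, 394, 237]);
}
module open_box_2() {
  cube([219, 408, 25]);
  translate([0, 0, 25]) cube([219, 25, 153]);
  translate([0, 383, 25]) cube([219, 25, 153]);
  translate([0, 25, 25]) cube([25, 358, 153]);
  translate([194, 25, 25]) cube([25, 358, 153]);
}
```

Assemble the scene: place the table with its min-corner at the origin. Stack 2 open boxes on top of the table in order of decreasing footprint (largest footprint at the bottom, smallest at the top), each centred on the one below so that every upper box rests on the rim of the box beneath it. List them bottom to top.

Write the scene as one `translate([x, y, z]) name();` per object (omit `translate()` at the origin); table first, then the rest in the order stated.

table();
translate([771, 96, 757]) open_box();
translate([775, 97, 1002]) open_box_2();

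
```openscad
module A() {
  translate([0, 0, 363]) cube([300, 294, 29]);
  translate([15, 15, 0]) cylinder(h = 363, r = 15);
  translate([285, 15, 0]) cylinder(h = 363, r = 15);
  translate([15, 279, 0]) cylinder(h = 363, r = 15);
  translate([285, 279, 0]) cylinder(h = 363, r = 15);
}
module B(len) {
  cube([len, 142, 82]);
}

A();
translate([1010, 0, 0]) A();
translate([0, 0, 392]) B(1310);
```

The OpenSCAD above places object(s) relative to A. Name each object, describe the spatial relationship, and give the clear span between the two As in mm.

A is a stool. B is a beam. A beam spans the tops of two stools. The clear span between the two stools is 710 mm.

Second stool starts at x = 1010; first ends at x = 300; clear span = 1010 − 300 = 710 mm.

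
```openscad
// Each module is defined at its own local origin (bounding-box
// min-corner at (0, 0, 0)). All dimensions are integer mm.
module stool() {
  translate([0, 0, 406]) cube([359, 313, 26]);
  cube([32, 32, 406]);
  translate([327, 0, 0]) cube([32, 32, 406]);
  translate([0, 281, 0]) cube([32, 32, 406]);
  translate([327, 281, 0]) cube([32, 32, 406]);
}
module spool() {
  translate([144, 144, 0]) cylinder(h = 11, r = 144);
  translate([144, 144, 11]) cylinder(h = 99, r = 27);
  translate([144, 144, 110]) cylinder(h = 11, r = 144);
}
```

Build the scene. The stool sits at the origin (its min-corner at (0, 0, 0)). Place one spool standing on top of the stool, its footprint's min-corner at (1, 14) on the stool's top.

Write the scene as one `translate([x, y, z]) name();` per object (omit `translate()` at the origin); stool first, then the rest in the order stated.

stool();
translate([1, 14, 432]) spool();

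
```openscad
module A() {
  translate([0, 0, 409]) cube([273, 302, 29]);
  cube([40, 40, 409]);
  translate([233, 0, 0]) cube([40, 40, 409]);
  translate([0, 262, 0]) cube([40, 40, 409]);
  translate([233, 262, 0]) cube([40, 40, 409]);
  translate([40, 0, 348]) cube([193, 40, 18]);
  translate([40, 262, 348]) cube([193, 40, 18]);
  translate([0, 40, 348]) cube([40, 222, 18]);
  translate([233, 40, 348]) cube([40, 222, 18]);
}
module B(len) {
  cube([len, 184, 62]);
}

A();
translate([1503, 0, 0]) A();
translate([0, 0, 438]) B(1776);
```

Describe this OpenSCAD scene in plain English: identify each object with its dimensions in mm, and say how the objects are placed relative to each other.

A is a simple wooden stool: a rectangular seat 273 mm (x) by 302 mm (y), 29 mm thick, top face at z = 438 mm, on four square legs, each 40×40 mm in cross-section. The legs rest on z = 0, each flush with a corner of the seat. Four stretchers, 40 mm wide and 18 mm tall, connect adjacent legs with their undersides at z = 348 mm, each running between the inner faces of the legs it joins and aligned with the legs' outer faces on the other axis.

B is a rectangular beam 1776 mm long (x), 184 mm deep (y), 62 mm thick (z).

The beam spans the tops of two stools placed 1230 mm apart, resting at z = 438 mm.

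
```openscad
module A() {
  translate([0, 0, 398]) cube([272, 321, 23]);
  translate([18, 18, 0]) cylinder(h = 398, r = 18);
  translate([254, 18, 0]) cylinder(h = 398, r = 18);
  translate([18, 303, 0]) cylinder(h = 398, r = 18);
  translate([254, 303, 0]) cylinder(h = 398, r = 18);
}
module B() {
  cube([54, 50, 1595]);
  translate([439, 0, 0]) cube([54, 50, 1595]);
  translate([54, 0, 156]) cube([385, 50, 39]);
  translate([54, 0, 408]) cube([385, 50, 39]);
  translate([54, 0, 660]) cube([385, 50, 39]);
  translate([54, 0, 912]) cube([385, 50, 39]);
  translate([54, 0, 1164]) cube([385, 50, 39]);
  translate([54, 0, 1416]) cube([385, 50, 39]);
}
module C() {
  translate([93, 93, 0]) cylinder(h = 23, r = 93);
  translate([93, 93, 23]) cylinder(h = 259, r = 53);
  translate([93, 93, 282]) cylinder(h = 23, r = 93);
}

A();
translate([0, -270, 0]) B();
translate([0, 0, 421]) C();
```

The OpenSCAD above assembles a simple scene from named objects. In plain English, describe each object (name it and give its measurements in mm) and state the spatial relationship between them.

A is a four-legged stool. The seat is 272×321 mm, 23 mm thick, top at z = 421 mm. It stands on four round legs, each 36 mm in diameter, from z = 0 to the seat underside, each leg's axis is inset half a diameter from the nearest pair of seat edges (so the leg's bounding box is flush with the corner).

B is a wooden ladder with two side rails of 54×50 mm section and 1595 mm height, set 493 mm apart overall. Between them run 6 rectangular rungs (50 mm deep, 39 mm thick), front faces flush with the rails' −y face. The bottom of the first rung is 156 mm above the floor and each subsequent rung is 252 mm higher than the one below.

C is a spool: two coaxial disc flanges of radius 93 mm and thickness 23 mm, joined by a core cylinder of radius 53 mm and height 259 mm. The lower flange rests on z = 0 and the three cylinders share a vertical axis.

The ladder is on the floor beside the stool on its −y side. The spool is on top of the stool.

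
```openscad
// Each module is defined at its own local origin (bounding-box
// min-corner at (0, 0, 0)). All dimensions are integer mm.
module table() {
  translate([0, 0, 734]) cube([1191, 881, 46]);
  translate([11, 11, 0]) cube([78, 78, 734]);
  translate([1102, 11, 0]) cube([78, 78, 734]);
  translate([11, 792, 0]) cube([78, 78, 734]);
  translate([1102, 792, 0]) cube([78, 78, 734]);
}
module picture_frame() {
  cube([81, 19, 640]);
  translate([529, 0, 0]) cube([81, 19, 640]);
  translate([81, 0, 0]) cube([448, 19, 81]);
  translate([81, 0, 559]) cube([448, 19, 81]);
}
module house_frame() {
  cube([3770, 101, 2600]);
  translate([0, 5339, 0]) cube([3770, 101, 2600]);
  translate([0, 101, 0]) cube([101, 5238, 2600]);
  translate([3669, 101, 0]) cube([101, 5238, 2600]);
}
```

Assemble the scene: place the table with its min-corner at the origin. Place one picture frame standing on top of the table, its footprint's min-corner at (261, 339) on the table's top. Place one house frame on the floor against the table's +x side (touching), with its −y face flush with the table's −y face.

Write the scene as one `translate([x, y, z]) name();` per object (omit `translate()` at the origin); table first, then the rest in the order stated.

table();
translate([261, 339, 780]) picture_frame();
translate([1191, 0, 0]) house_frame();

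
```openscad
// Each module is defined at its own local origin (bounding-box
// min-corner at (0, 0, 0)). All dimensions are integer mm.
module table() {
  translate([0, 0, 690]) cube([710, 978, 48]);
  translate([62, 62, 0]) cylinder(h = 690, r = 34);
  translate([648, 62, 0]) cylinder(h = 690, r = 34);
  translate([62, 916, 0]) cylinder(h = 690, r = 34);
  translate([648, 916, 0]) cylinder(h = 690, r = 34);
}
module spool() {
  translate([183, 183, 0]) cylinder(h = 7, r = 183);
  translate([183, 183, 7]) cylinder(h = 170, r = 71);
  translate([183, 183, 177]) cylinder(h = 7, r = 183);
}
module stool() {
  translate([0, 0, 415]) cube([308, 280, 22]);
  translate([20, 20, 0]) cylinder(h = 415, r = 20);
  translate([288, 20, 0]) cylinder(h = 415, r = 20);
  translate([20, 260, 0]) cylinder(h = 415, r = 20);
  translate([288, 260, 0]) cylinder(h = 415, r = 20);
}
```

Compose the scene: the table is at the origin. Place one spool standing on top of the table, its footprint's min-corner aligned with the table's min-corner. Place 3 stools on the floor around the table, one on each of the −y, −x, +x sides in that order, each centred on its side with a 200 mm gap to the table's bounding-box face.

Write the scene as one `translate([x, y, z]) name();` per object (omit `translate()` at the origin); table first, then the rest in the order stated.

table();
translate([0, 0, 738]) spool();
translate([201, -480, 0]) stool();
translate([-508, 349, 0]) stool();
translate([910, 349, 0]) stool();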